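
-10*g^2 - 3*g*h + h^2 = (-5*g + h)*(2*g + h)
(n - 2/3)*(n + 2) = n^2 + 4*n/3 - 4/3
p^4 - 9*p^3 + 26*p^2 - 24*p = p*(p - 4)*(p - 3)*(p - 2)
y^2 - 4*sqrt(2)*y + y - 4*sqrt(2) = (y + 1)*(y - 4*sqrt(2))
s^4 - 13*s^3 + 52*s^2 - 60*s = s*(s - 6)*(s - 5)*(s - 2)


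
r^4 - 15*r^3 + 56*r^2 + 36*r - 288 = (r - 8)*(r - 6)*(r - 3)*(r + 2)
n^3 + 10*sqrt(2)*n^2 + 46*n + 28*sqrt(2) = (n + sqrt(2))*(n + 2*sqrt(2))*(n + 7*sqrt(2))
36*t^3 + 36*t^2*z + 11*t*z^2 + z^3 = (2*t + z)*(3*t + z)*(6*t + z)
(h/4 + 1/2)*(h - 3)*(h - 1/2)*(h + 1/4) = h^4/4 - 5*h^3/16 - 47*h^2/32 + 13*h/32 + 3/16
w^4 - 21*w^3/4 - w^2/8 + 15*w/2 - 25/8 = (w - 5)*(w - 1)*(w - 1/2)*(w + 5/4)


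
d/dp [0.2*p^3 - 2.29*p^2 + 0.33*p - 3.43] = 0.6*p^2 - 4.58*p + 0.33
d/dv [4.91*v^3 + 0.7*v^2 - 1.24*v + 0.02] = 14.73*v^2 + 1.4*v - 1.24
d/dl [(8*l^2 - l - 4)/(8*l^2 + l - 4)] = 8*(2*l^2 + 1)/(64*l^4 + 16*l^3 - 63*l^2 - 8*l + 16)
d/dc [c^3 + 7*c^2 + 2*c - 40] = 3*c^2 + 14*c + 2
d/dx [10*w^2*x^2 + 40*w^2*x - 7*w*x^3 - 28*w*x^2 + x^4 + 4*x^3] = 20*w^2*x + 40*w^2 - 21*w*x^2 - 56*w*x + 4*x^3 + 12*x^2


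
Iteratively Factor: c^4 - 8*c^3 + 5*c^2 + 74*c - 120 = (c - 4)*(c^3 - 4*c^2 - 11*c + 30) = (c - 4)*(c + 3)*(c^2 - 7*c + 10) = (c - 5)*(c - 4)*(c + 3)*(c - 2)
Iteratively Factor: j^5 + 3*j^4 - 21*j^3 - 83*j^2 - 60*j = (j + 3)*(j^4 - 21*j^2 - 20*j) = (j - 5)*(j + 3)*(j^3 + 5*j^2 + 4*j) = (j - 5)*(j + 1)*(j + 3)*(j^2 + 4*j) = (j - 5)*(j + 1)*(j + 3)*(j + 4)*(j)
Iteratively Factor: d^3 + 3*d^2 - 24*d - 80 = (d - 5)*(d^2 + 8*d + 16) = (d - 5)*(d + 4)*(d + 4)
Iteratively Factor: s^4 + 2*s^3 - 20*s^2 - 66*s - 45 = (s + 3)*(s^3 - s^2 - 17*s - 15) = (s + 1)*(s + 3)*(s^2 - 2*s - 15) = (s - 5)*(s + 1)*(s + 3)*(s + 3)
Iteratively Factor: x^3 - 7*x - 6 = (x + 2)*(x^2 - 2*x - 3) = (x + 1)*(x + 2)*(x - 3)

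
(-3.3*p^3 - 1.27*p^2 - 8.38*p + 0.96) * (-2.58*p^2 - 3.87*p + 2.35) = 8.514*p^5 + 16.0476*p^4 + 18.7803*p^3 + 26.9693*p^2 - 23.4082*p + 2.256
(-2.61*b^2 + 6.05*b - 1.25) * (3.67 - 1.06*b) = 2.7666*b^3 - 15.9917*b^2 + 23.5285*b - 4.5875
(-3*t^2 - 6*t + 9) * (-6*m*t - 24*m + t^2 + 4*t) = 18*m*t^3 + 108*m*t^2 + 90*m*t - 216*m - 3*t^4 - 18*t^3 - 15*t^2 + 36*t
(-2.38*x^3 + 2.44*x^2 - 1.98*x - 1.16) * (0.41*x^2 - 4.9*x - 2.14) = -0.9758*x^5 + 12.6624*x^4 - 7.6746*x^3 + 4.0048*x^2 + 9.9212*x + 2.4824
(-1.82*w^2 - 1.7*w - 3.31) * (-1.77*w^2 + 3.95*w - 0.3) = 3.2214*w^4 - 4.18*w^3 - 0.3103*w^2 - 12.5645*w + 0.993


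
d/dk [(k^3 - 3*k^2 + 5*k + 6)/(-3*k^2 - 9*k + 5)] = (-3*k^4 - 18*k^3 + 57*k^2 + 6*k + 79)/(9*k^4 + 54*k^3 + 51*k^2 - 90*k + 25)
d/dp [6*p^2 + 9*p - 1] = 12*p + 9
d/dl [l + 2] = 1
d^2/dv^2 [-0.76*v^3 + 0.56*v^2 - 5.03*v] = 1.12 - 4.56*v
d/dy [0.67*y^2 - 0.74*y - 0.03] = 1.34*y - 0.74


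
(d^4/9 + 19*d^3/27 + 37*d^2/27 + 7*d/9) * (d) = d^5/9 + 19*d^4/27 + 37*d^3/27 + 7*d^2/9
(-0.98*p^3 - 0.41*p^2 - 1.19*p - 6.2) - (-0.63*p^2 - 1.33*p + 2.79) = -0.98*p^3 + 0.22*p^2 + 0.14*p - 8.99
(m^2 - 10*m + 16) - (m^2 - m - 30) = 46 - 9*m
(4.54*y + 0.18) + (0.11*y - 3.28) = 4.65*y - 3.1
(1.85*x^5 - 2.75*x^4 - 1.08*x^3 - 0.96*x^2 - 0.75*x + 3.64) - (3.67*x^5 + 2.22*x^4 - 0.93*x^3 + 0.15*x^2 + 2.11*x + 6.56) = -1.82*x^5 - 4.97*x^4 - 0.15*x^3 - 1.11*x^2 - 2.86*x - 2.92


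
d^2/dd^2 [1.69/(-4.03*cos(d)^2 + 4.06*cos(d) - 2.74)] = (109.788484*(1 - cos(d)^2)^2 - 82.954326*cos(d)^3 + 8.10625400000001*cos(d)^2 + 184.708888*cos(d) - 128.180416)/(4.03*cos(d)^2 - 4.06*cos(d) + 2.74)^3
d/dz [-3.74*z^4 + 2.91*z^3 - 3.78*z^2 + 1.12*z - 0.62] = -14.96*z^3 + 8.73*z^2 - 7.56*z + 1.12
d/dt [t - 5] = 1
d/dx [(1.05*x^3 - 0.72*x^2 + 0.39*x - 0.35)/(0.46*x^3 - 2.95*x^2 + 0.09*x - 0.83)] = (-2.7663*x^4 - 0.1698*x^3 - 1.0458*x^2 - 0.8698*x - 0.2922)/(0.2116*x^6 - 2.714*x^5 + 8.7853*x^4 - 1.2946*x^3 + 4.9051*x^2 - 0.1494*x + 0.6889)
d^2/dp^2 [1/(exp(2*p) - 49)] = 4*(exp(2*p) + 49)*exp(2*p)/(exp(2*p) - 49)^3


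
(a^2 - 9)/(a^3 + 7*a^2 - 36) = (a - 3)/(a^2 + 4*a - 12)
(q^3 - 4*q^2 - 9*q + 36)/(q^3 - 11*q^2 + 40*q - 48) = (q + 3)/(q - 4)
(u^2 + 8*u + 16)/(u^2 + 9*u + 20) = (u + 4)/(u + 5)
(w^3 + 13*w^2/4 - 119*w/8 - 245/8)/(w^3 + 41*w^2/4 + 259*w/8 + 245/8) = (2*w - 7)/(2*w + 7)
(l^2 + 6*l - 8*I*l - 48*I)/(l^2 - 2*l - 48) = (l - 8*I)/(l - 8)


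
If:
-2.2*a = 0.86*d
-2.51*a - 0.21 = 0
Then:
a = -0.08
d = 0.21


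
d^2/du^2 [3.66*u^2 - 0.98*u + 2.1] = 7.32000000000000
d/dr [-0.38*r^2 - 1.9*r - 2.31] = -0.76*r - 1.9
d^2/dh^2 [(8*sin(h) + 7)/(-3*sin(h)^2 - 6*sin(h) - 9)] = 2*(4*sin(h)^5 + 6*sin(h)^4 - 59*sin(h)^3 - 73*sin(h)^2 + 45*sin(h) + 41)/(3*(sin(h)^2 + 2*sin(h) + 3)^3)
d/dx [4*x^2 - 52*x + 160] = 8*x - 52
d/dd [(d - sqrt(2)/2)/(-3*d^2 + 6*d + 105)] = (-d^2 + 2*d + (d - 1)*(2*d - sqrt(2)) + 35)/(3*(-d^2 + 2*d + 35)^2)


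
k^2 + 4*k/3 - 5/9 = (k - 1/3)*(k + 5/3)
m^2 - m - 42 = (m - 7)*(m + 6)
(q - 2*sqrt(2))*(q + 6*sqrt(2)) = q^2 + 4*sqrt(2)*q - 24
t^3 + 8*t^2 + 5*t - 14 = (t - 1)*(t + 2)*(t + 7)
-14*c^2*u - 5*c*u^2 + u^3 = u*(-7*c + u)*(2*c + u)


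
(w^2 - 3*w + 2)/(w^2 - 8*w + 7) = (w - 2)/(w - 7)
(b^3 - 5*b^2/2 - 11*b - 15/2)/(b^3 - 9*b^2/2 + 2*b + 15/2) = (2*b^2 - 7*b - 15)/(2*b^2 - 11*b + 15)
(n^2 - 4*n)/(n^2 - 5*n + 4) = n/(n - 1)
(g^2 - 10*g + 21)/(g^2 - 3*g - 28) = (g - 3)/(g + 4)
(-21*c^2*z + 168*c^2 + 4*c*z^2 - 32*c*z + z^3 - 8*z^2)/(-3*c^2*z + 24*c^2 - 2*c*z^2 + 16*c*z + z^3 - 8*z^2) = (7*c + z)/(c + z)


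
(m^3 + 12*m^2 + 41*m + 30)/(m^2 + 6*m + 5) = m + 6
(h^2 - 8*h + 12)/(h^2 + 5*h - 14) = (h - 6)/(h + 7)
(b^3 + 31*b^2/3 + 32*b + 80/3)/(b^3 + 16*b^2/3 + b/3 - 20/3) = (b + 4)/(b - 1)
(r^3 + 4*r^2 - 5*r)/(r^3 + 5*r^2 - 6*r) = (r + 5)/(r + 6)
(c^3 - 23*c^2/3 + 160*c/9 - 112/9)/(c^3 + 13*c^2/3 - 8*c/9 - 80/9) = (3*c^2 - 19*c + 28)/(3*c^2 + 17*c + 20)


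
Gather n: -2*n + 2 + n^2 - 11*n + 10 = n^2 - 13*n + 12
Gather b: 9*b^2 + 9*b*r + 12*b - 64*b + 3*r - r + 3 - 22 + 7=9*b^2 + b*(9*r - 52) + 2*r - 12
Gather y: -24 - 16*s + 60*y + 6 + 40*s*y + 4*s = -12*s + y*(40*s + 60) - 18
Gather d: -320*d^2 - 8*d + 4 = -320*d^2 - 8*d + 4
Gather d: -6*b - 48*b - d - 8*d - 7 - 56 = -54*b - 9*d - 63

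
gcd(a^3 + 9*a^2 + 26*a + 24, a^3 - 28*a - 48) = a^2 + 6*a + 8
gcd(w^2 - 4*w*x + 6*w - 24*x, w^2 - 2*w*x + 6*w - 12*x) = w + 6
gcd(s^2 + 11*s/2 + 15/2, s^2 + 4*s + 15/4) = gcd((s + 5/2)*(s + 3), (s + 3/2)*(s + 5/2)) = s + 5/2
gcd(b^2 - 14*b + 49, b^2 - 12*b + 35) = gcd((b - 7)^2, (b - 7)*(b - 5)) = b - 7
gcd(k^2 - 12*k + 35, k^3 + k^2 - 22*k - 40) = k - 5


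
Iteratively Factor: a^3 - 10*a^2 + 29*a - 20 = (a - 1)*(a^2 - 9*a + 20) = (a - 4)*(a - 1)*(a - 5)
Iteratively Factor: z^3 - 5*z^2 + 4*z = (z - 1)*(z^2 - 4*z) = z*(z - 1)*(z - 4)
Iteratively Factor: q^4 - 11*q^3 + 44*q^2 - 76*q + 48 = (q - 3)*(q^3 - 8*q^2 + 20*q - 16) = (q - 3)*(q - 2)*(q^2 - 6*q + 8) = (q - 3)*(q - 2)^2*(q - 4)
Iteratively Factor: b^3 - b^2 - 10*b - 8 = (b + 1)*(b^2 - 2*b - 8) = (b + 1)*(b + 2)*(b - 4)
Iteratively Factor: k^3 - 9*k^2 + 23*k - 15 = (k - 1)*(k^2 - 8*k + 15) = (k - 5)*(k - 1)*(k - 3)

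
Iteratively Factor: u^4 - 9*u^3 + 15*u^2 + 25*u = (u + 1)*(u^3 - 10*u^2 + 25*u) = u*(u + 1)*(u^2 - 10*u + 25) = u*(u - 5)*(u + 1)*(u - 5)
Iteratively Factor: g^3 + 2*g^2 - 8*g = (g + 4)*(g^2 - 2*g) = g*(g + 4)*(g - 2)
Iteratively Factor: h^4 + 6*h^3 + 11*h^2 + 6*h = (h + 3)*(h^3 + 3*h^2 + 2*h) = (h + 1)*(h + 3)*(h^2 + 2*h) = (h + 1)*(h + 2)*(h + 3)*(h)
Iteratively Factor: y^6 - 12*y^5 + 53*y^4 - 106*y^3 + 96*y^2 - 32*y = (y - 4)*(y^5 - 8*y^4 + 21*y^3 - 22*y^2 + 8*y) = (y - 4)*(y - 1)*(y^4 - 7*y^3 + 14*y^2 - 8*y) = (y - 4)^2*(y - 1)*(y^3 - 3*y^2 + 2*y) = y*(y - 4)^2*(y - 1)*(y^2 - 3*y + 2) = y*(y - 4)^2*(y - 1)^2*(y - 2)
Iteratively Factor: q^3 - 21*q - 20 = (q - 5)*(q^2 + 5*q + 4) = (q - 5)*(q + 4)*(q + 1)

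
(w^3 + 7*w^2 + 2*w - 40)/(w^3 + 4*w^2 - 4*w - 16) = (w + 5)/(w + 2)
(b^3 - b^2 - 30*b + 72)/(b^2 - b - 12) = (b^2 + 3*b - 18)/(b + 3)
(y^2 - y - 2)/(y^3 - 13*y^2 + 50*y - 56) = (y + 1)/(y^2 - 11*y + 28)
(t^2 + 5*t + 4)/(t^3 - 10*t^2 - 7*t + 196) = (t + 1)/(t^2 - 14*t + 49)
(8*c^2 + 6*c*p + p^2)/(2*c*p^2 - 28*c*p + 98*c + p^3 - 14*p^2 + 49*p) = (4*c + p)/(p^2 - 14*p + 49)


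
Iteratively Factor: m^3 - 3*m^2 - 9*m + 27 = (m - 3)*(m^2 - 9) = (m - 3)^2*(m + 3)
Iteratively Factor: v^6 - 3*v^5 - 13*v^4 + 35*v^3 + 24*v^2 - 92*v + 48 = (v - 1)*(v^5 - 2*v^4 - 15*v^3 + 20*v^2 + 44*v - 48) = (v - 1)*(v + 3)*(v^4 - 5*v^3 + 20*v - 16) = (v - 1)^2*(v + 3)*(v^3 - 4*v^2 - 4*v + 16) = (v - 1)^2*(v + 2)*(v + 3)*(v^2 - 6*v + 8) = (v - 2)*(v - 1)^2*(v + 2)*(v + 3)*(v - 4)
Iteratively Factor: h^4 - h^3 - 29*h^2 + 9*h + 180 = (h + 4)*(h^3 - 5*h^2 - 9*h + 45) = (h - 5)*(h + 4)*(h^2 - 9) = (h - 5)*(h - 3)*(h + 4)*(h + 3)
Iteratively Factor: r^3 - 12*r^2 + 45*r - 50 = (r - 5)*(r^2 - 7*r + 10) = (r - 5)*(r - 2)*(r - 5)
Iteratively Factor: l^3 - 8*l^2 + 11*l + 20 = (l + 1)*(l^2 - 9*l + 20) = (l - 4)*(l + 1)*(l - 5)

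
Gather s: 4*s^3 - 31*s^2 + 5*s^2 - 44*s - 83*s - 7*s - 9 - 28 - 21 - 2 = 4*s^3 - 26*s^2 - 134*s - 60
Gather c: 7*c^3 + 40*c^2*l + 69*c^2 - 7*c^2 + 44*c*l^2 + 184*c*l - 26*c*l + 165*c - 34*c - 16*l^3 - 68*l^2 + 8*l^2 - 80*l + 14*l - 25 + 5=7*c^3 + c^2*(40*l + 62) + c*(44*l^2 + 158*l + 131) - 16*l^3 - 60*l^2 - 66*l - 20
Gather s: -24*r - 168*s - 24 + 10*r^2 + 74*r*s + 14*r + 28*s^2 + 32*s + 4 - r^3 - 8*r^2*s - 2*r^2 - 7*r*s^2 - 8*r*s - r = -r^3 + 8*r^2 - 11*r + s^2*(28 - 7*r) + s*(-8*r^2 + 66*r - 136) - 20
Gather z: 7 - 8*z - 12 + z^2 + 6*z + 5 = z^2 - 2*z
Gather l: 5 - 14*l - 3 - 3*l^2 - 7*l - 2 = -3*l^2 - 21*l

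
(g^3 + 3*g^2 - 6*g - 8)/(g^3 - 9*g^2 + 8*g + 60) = (g^3 + 3*g^2 - 6*g - 8)/(g^3 - 9*g^2 + 8*g + 60)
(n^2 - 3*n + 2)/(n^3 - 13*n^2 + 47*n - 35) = (n - 2)/(n^2 - 12*n + 35)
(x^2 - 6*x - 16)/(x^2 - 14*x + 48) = (x + 2)/(x - 6)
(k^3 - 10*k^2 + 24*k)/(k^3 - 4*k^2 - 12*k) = (k - 4)/(k + 2)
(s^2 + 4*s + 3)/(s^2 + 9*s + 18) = (s + 1)/(s + 6)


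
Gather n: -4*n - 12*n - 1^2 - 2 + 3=-16*n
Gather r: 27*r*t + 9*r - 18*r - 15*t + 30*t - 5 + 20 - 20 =r*(27*t - 9) + 15*t - 5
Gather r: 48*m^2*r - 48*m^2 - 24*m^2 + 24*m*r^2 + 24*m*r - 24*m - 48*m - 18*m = -72*m^2 + 24*m*r^2 - 90*m + r*(48*m^2 + 24*m)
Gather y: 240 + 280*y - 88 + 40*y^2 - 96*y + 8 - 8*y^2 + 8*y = 32*y^2 + 192*y + 160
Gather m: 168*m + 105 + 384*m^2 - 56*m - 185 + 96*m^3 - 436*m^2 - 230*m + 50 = 96*m^3 - 52*m^2 - 118*m - 30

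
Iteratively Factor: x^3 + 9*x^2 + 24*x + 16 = (x + 4)*(x^2 + 5*x + 4) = (x + 4)^2*(x + 1)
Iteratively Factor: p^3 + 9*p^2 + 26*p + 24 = (p + 4)*(p^2 + 5*p + 6) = (p + 3)*(p + 4)*(p + 2)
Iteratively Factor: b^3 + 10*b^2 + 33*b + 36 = (b + 3)*(b^2 + 7*b + 12) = (b + 3)*(b + 4)*(b + 3)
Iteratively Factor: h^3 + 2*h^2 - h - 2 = (h + 1)*(h^2 + h - 2) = (h - 1)*(h + 1)*(h + 2)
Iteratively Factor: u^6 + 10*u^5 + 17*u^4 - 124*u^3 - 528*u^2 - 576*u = (u + 3)*(u^5 + 7*u^4 - 4*u^3 - 112*u^2 - 192*u) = (u + 3)*(u + 4)*(u^4 + 3*u^3 - 16*u^2 - 48*u) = u*(u + 3)*(u + 4)*(u^3 + 3*u^2 - 16*u - 48) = u*(u + 3)^2*(u + 4)*(u^2 - 16) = u*(u + 3)^2*(u + 4)^2*(u - 4)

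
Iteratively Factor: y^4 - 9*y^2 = (y + 3)*(y^3 - 3*y^2) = y*(y + 3)*(y^2 - 3*y) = y^2*(y + 3)*(y - 3)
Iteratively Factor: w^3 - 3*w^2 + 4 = (w + 1)*(w^2 - 4*w + 4) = (w - 2)*(w + 1)*(w - 2)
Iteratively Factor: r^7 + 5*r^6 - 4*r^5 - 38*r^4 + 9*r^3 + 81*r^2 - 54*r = (r + 3)*(r^6 + 2*r^5 - 10*r^4 - 8*r^3 + 33*r^2 - 18*r) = (r - 1)*(r + 3)*(r^5 + 3*r^4 - 7*r^3 - 15*r^2 + 18*r) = (r - 1)*(r + 3)^2*(r^4 - 7*r^2 + 6*r) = (r - 1)^2*(r + 3)^2*(r^3 + r^2 - 6*r) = (r - 1)^2*(r + 3)^3*(r^2 - 2*r) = (r - 2)*(r - 1)^2*(r + 3)^3*(r)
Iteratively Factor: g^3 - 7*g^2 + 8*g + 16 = (g - 4)*(g^2 - 3*g - 4) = (g - 4)^2*(g + 1)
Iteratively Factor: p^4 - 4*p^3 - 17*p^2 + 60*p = (p + 4)*(p^3 - 8*p^2 + 15*p) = (p - 3)*(p + 4)*(p^2 - 5*p) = p*(p - 3)*(p + 4)*(p - 5)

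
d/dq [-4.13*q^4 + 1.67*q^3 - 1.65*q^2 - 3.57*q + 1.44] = -16.52*q^3 + 5.01*q^2 - 3.3*q - 3.57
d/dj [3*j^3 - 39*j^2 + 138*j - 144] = 9*j^2 - 78*j + 138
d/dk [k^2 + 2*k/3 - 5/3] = 2*k + 2/3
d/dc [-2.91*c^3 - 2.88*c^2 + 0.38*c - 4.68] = -8.73*c^2 - 5.76*c + 0.38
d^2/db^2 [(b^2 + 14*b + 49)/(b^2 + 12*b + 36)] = 2*(2*b + 15)/(b^4 + 24*b^3 + 216*b^2 + 864*b + 1296)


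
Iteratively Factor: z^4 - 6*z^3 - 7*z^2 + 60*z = (z - 4)*(z^3 - 2*z^2 - 15*z) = (z - 5)*(z - 4)*(z^2 + 3*z) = z*(z - 5)*(z - 4)*(z + 3)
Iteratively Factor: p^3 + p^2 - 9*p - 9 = (p - 3)*(p^2 + 4*p + 3) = (p - 3)*(p + 3)*(p + 1)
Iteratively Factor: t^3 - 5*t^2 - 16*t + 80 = (t - 4)*(t^2 - t - 20) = (t - 4)*(t + 4)*(t - 5)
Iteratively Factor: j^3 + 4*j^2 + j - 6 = (j + 2)*(j^2 + 2*j - 3) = (j - 1)*(j + 2)*(j + 3)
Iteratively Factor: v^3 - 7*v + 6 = (v - 2)*(v^2 + 2*v - 3) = (v - 2)*(v - 1)*(v + 3)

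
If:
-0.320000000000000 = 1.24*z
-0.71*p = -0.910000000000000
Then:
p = 1.28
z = -0.26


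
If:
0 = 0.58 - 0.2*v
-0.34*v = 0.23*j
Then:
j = -4.29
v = 2.90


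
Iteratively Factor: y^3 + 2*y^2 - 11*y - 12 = (y + 4)*(y^2 - 2*y - 3) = (y + 1)*(y + 4)*(y - 3)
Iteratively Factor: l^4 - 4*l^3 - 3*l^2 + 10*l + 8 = (l - 4)*(l^3 - 3*l - 2) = (l - 4)*(l + 1)*(l^2 - l - 2) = (l - 4)*(l - 2)*(l + 1)*(l + 1)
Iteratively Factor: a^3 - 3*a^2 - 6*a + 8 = (a + 2)*(a^2 - 5*a + 4) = (a - 4)*(a + 2)*(a - 1)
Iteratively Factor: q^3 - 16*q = (q - 4)*(q^2 + 4*q) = (q - 4)*(q + 4)*(q)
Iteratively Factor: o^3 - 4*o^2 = (o)*(o^2 - 4*o) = o*(o - 4)*(o)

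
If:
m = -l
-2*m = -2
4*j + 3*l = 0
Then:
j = 3/4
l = -1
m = 1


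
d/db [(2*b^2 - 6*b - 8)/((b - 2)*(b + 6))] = 2*(7*b^2 - 16*b + 52)/(b^4 + 8*b^3 - 8*b^2 - 96*b + 144)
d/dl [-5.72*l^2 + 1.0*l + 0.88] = 1.0 - 11.44*l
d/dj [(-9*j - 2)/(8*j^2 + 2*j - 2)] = (36*j^2 + 16*j + 11)/(2*(16*j^4 + 8*j^3 - 7*j^2 - 2*j + 1))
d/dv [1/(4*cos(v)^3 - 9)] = 12*sin(v)*cos(v)^2/(4*cos(v)^3 - 9)^2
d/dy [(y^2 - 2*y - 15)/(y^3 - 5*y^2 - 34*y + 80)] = (-y^4 + 4*y^3 + y^2 + 10*y - 670)/(y^6 - 10*y^5 - 43*y^4 + 500*y^3 + 356*y^2 - 5440*y + 6400)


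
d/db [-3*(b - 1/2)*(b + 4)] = -6*b - 21/2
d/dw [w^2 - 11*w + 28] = 2*w - 11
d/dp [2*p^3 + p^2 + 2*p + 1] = 6*p^2 + 2*p + 2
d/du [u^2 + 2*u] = 2*u + 2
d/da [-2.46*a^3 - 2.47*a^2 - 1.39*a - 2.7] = -7.38*a^2 - 4.94*a - 1.39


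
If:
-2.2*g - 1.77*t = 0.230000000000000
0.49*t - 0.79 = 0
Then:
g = -1.40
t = 1.61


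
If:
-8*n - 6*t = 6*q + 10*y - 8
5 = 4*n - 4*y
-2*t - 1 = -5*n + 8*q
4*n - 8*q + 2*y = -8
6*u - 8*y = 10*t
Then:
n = 287/156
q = 215/104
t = -1301/312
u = -641/104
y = 23/39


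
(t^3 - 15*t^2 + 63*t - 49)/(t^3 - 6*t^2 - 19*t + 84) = (t^2 - 8*t + 7)/(t^2 + t - 12)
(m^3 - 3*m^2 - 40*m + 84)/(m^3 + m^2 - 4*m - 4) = (m^2 - m - 42)/(m^2 + 3*m + 2)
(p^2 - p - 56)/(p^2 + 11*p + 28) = (p - 8)/(p + 4)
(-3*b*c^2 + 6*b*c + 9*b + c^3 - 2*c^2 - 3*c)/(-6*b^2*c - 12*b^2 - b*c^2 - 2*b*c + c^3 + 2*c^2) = (c^2 - 2*c - 3)/(2*b*c + 4*b + c^2 + 2*c)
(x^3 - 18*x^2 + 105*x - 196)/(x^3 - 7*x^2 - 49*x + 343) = (x - 4)/(x + 7)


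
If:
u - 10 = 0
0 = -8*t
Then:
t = 0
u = 10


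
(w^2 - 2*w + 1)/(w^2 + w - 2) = (w - 1)/(w + 2)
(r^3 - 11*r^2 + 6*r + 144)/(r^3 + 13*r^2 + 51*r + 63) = (r^2 - 14*r + 48)/(r^2 + 10*r + 21)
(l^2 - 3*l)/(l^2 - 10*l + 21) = l/(l - 7)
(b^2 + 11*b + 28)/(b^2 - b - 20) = (b + 7)/(b - 5)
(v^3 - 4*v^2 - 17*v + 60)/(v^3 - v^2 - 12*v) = (-v^3 + 4*v^2 + 17*v - 60)/(v*(-v^2 + v + 12))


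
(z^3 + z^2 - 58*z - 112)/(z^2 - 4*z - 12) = (z^2 - z - 56)/(z - 6)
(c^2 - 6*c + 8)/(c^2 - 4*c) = (c - 2)/c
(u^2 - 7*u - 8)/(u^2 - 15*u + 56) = (u + 1)/(u - 7)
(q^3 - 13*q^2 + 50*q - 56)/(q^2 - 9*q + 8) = (q^3 - 13*q^2 + 50*q - 56)/(q^2 - 9*q + 8)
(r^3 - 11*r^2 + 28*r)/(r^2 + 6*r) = (r^2 - 11*r + 28)/(r + 6)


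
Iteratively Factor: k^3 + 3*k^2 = (k)*(k^2 + 3*k) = k*(k + 3)*(k)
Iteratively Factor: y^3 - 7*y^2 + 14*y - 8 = (y - 4)*(y^2 - 3*y + 2) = (y - 4)*(y - 2)*(y - 1)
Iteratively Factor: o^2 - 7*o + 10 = (o - 2)*(o - 5)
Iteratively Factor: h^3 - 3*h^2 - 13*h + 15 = (h - 1)*(h^2 - 2*h - 15) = (h - 1)*(h + 3)*(h - 5)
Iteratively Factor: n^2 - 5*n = (n)*(n - 5)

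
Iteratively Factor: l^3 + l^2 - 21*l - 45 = (l + 3)*(l^2 - 2*l - 15) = (l + 3)^2*(l - 5)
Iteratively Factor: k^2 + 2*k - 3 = (k - 1)*(k + 3)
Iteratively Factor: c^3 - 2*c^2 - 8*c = (c - 4)*(c^2 + 2*c) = c*(c - 4)*(c + 2)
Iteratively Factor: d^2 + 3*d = (d + 3)*(d)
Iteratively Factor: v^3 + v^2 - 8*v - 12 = (v - 3)*(v^2 + 4*v + 4) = (v - 3)*(v + 2)*(v + 2)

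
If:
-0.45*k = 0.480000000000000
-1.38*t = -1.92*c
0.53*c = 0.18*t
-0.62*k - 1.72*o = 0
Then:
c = 0.00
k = -1.07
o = 0.38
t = 0.00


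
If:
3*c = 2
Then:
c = 2/3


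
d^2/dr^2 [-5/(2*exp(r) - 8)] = 5*(-exp(r) - 4)*exp(r)/(2*(exp(r) - 4)^3)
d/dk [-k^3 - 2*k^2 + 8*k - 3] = -3*k^2 - 4*k + 8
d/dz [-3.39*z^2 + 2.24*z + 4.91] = 2.24 - 6.78*z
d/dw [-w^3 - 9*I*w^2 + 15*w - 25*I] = -3*w^2 - 18*I*w + 15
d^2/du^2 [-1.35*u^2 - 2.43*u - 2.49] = -2.70000000000000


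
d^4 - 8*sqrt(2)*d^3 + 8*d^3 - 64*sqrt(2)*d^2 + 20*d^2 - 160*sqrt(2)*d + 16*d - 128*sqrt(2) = (d + 2)^2*(d + 4)*(d - 8*sqrt(2))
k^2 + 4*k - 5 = (k - 1)*(k + 5)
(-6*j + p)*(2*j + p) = -12*j^2 - 4*j*p + p^2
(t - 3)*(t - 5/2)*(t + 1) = t^3 - 9*t^2/2 + 2*t + 15/2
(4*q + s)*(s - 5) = 4*q*s - 20*q + s^2 - 5*s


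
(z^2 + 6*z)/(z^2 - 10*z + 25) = z*(z + 6)/(z^2 - 10*z + 25)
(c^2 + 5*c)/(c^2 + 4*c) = (c + 5)/(c + 4)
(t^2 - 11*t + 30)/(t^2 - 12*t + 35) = (t - 6)/(t - 7)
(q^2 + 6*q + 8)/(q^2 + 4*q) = (q + 2)/q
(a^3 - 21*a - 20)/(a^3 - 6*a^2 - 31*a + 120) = (a^3 - 21*a - 20)/(a^3 - 6*a^2 - 31*a + 120)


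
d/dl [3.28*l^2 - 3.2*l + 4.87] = 6.56*l - 3.2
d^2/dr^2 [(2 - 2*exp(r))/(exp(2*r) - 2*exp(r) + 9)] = 2*(8*(1 - exp(r))^3*exp(r) - 2*(1 - exp(r))*(4*exp(r) - 1)*(exp(2*r) - 2*exp(r) + 9) - (exp(2*r) - 2*exp(r) + 9)^2)*exp(r)/(exp(2*r) - 2*exp(r) + 9)^3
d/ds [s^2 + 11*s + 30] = 2*s + 11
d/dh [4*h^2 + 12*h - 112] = 8*h + 12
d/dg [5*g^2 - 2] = 10*g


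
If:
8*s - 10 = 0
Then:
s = 5/4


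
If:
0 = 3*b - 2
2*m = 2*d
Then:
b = 2/3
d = m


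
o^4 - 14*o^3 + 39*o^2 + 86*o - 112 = (o - 8)*(o - 7)*(o - 1)*(o + 2)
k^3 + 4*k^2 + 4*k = k*(k + 2)^2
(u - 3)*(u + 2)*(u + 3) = u^3 + 2*u^2 - 9*u - 18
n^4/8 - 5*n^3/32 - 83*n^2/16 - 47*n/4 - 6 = (n/4 + 1)*(n/2 + 1)*(n - 8)*(n + 3/4)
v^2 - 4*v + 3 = (v - 3)*(v - 1)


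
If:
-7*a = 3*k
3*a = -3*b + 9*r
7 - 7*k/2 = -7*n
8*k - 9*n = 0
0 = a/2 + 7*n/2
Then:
No Solution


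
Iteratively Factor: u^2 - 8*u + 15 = (u - 3)*(u - 5)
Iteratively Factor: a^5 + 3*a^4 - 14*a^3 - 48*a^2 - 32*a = (a - 4)*(a^4 + 7*a^3 + 14*a^2 + 8*a) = (a - 4)*(a + 1)*(a^3 + 6*a^2 + 8*a) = (a - 4)*(a + 1)*(a + 2)*(a^2 + 4*a) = (a - 4)*(a + 1)*(a + 2)*(a + 4)*(a)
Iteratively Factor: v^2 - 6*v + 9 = (v - 3)*(v - 3)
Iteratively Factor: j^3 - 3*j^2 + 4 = (j - 2)*(j^2 - j - 2) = (j - 2)^2*(j + 1)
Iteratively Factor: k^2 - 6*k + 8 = (k - 4)*(k - 2)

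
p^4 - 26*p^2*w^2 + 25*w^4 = (p - 5*w)*(p - w)*(p + w)*(p + 5*w)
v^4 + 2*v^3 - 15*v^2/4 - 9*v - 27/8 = (v + 1/2)*(v + 3/2)*(v - 3*sqrt(2)/2)*(v + 3*sqrt(2)/2)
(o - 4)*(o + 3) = o^2 - o - 12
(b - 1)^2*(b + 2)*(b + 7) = b^4 + 7*b^3 - 3*b^2 - 19*b + 14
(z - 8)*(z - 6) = z^2 - 14*z + 48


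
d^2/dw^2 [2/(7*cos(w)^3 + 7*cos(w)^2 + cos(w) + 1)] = -((25*cos(w) + 56*cos(2*w) + 63*cos(3*w))*(7*cos(w)^3 + 7*cos(w)^2 + cos(w) + 1)/2 + 4*(21*cos(w)^2 + 14*cos(w) + 1)^2*sin(w)^2)/((7*sin(w)^2 - 8)^3*(cos(w) + 1)^3)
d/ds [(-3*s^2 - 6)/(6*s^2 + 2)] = 15*s/(3*s^2 + 1)^2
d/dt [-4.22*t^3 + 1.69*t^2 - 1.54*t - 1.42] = -12.66*t^2 + 3.38*t - 1.54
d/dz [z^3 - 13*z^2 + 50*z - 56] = 3*z^2 - 26*z + 50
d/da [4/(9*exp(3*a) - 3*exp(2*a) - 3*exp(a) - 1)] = (-108*exp(2*a) + 24*exp(a) + 12)*exp(a)/(-9*exp(3*a) + 3*exp(2*a) + 3*exp(a) + 1)^2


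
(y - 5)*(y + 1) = y^2 - 4*y - 5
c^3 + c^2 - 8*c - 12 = (c - 3)*(c + 2)^2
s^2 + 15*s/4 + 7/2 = (s + 7/4)*(s + 2)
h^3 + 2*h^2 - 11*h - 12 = (h - 3)*(h + 1)*(h + 4)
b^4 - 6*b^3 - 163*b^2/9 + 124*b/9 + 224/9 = (b - 8)*(b - 4/3)*(b + 1)*(b + 7/3)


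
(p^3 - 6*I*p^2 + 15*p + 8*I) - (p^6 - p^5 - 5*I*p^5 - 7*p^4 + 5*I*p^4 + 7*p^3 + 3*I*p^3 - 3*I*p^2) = -p^6 + p^5 + 5*I*p^5 + 7*p^4 - 5*I*p^4 - 6*p^3 - 3*I*p^3 - 3*I*p^2 + 15*p + 8*I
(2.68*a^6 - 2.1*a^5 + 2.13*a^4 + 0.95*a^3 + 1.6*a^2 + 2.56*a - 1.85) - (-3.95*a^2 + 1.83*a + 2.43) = 2.68*a^6 - 2.1*a^5 + 2.13*a^4 + 0.95*a^3 + 5.55*a^2 + 0.73*a - 4.28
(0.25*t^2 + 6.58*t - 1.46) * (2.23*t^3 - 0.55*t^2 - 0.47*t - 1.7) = 0.5575*t^5 + 14.5359*t^4 - 6.9923*t^3 - 2.7146*t^2 - 10.4998*t + 2.482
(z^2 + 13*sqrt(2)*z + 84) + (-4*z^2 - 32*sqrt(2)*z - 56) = -3*z^2 - 19*sqrt(2)*z + 28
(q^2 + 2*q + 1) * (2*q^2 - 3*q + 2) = 2*q^4 + q^3 - 2*q^2 + q + 2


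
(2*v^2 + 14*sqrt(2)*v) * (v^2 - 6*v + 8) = 2*v^4 - 12*v^3 + 14*sqrt(2)*v^3 - 84*sqrt(2)*v^2 + 16*v^2 + 112*sqrt(2)*v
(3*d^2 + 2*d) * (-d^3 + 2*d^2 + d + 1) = -3*d^5 + 4*d^4 + 7*d^3 + 5*d^2 + 2*d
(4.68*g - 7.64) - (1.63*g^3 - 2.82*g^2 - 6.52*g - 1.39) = -1.63*g^3 + 2.82*g^2 + 11.2*g - 6.25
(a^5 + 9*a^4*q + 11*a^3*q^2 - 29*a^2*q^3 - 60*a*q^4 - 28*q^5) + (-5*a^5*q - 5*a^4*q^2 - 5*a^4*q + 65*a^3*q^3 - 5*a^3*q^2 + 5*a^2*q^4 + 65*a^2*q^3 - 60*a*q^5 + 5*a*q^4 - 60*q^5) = -5*a^5*q + a^5 - 5*a^4*q^2 + 4*a^4*q + 65*a^3*q^3 + 6*a^3*q^2 + 5*a^2*q^4 + 36*a^2*q^3 - 60*a*q^5 - 55*a*q^4 - 88*q^5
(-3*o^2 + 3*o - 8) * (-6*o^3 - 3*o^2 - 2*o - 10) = 18*o^5 - 9*o^4 + 45*o^3 + 48*o^2 - 14*o + 80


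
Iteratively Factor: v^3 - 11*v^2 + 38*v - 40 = (v - 5)*(v^2 - 6*v + 8) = (v - 5)*(v - 4)*(v - 2)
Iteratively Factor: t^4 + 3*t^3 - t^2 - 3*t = (t)*(t^3 + 3*t^2 - t - 3) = t*(t - 1)*(t^2 + 4*t + 3) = t*(t - 1)*(t + 3)*(t + 1)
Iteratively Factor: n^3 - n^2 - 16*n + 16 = (n - 4)*(n^2 + 3*n - 4) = (n - 4)*(n + 4)*(n - 1)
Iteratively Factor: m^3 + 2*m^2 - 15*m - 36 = (m - 4)*(m^2 + 6*m + 9) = (m - 4)*(m + 3)*(m + 3)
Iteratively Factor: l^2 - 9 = (l + 3)*(l - 3)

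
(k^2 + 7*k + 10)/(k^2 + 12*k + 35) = (k + 2)/(k + 7)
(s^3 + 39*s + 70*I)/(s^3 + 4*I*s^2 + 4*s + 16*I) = (s^2 - 2*I*s + 35)/(s^2 + 2*I*s + 8)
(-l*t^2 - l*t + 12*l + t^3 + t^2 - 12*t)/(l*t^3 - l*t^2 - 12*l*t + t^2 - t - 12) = (l*t^2 + l*t - 12*l - t^3 - t^2 + 12*t)/(-l*t^3 + l*t^2 + 12*l*t - t^2 + t + 12)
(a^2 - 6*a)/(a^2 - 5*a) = (a - 6)/(a - 5)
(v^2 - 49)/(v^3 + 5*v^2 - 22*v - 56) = (v - 7)/(v^2 - 2*v - 8)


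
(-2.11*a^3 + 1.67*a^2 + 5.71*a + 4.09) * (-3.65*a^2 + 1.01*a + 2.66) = 7.7015*a^5 - 8.2266*a^4 - 24.7674*a^3 - 4.7192*a^2 + 19.3195*a + 10.8794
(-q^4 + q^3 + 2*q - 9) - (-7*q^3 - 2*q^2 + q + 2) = -q^4 + 8*q^3 + 2*q^2 + q - 11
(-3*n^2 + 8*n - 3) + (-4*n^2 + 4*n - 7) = -7*n^2 + 12*n - 10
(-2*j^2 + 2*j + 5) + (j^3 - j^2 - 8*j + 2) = j^3 - 3*j^2 - 6*j + 7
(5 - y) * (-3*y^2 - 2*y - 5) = 3*y^3 - 13*y^2 - 5*y - 25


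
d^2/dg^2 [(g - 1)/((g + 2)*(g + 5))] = 2*(g^3 - 3*g^2 - 51*g - 109)/(g^6 + 21*g^5 + 177*g^4 + 763*g^3 + 1770*g^2 + 2100*g + 1000)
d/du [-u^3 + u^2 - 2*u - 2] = -3*u^2 + 2*u - 2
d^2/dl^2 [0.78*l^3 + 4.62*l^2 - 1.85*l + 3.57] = 4.68*l + 9.24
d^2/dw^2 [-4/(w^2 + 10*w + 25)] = -24/(w^4 + 20*w^3 + 150*w^2 + 500*w + 625)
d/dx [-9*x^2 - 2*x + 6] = -18*x - 2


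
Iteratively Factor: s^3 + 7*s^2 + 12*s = (s)*(s^2 + 7*s + 12) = s*(s + 4)*(s + 3)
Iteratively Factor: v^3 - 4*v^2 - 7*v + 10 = (v - 1)*(v^2 - 3*v - 10) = (v - 5)*(v - 1)*(v + 2)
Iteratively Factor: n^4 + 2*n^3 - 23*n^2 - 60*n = (n - 5)*(n^3 + 7*n^2 + 12*n) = (n - 5)*(n + 3)*(n^2 + 4*n) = (n - 5)*(n + 3)*(n + 4)*(n)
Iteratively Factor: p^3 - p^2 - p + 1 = (p + 1)*(p^2 - 2*p + 1) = (p - 1)*(p + 1)*(p - 1)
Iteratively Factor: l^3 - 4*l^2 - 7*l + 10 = (l + 2)*(l^2 - 6*l + 5) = (l - 5)*(l + 2)*(l - 1)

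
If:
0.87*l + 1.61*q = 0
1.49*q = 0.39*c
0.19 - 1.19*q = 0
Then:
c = 0.61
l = -0.30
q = 0.16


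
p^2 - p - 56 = (p - 8)*(p + 7)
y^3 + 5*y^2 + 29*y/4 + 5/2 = (y + 1/2)*(y + 2)*(y + 5/2)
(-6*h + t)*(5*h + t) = -30*h^2 - h*t + t^2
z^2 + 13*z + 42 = (z + 6)*(z + 7)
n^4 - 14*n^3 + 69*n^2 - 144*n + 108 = (n - 6)*(n - 3)^2*(n - 2)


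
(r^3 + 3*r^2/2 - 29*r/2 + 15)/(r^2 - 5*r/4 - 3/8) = 4*(r^2 + 3*r - 10)/(4*r + 1)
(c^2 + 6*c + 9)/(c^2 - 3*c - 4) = (c^2 + 6*c + 9)/(c^2 - 3*c - 4)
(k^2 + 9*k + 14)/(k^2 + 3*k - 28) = (k + 2)/(k - 4)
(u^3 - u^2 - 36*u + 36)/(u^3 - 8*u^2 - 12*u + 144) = (u^2 + 5*u - 6)/(u^2 - 2*u - 24)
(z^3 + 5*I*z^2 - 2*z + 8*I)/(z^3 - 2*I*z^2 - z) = (z^2 + 6*I*z - 8)/(z*(z - I))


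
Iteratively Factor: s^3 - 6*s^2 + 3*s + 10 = (s + 1)*(s^2 - 7*s + 10) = (s - 5)*(s + 1)*(s - 2)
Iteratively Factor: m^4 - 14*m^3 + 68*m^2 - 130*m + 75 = (m - 5)*(m^3 - 9*m^2 + 23*m - 15) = (m - 5)^2*(m^2 - 4*m + 3) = (m - 5)^2*(m - 1)*(m - 3)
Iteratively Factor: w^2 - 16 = (w + 4)*(w - 4)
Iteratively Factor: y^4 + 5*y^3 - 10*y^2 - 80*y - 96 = (y + 3)*(y^3 + 2*y^2 - 16*y - 32) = (y + 3)*(y + 4)*(y^2 - 2*y - 8) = (y + 2)*(y + 3)*(y + 4)*(y - 4)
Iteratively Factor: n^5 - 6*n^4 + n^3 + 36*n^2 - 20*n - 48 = (n - 2)*(n^4 - 4*n^3 - 7*n^2 + 22*n + 24) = (n - 2)*(n + 2)*(n^3 - 6*n^2 + 5*n + 12) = (n - 3)*(n - 2)*(n + 2)*(n^2 - 3*n - 4) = (n - 3)*(n - 2)*(n + 1)*(n + 2)*(n - 4)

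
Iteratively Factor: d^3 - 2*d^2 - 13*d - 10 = (d - 5)*(d^2 + 3*d + 2) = (d - 5)*(d + 2)*(d + 1)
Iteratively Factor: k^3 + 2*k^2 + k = (k + 1)*(k^2 + k) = k*(k + 1)*(k + 1)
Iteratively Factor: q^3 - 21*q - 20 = (q + 1)*(q^2 - q - 20) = (q + 1)*(q + 4)*(q - 5)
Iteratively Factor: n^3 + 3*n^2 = (n)*(n^2 + 3*n) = n^2*(n + 3)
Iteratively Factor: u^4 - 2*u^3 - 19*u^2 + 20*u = (u)*(u^3 - 2*u^2 - 19*u + 20) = u*(u - 1)*(u^2 - u - 20) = u*(u - 1)*(u + 4)*(u - 5)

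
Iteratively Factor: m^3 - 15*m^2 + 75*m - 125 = (m - 5)*(m^2 - 10*m + 25) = (m - 5)^2*(m - 5)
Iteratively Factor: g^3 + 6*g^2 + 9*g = (g)*(g^2 + 6*g + 9) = g*(g + 3)*(g + 3)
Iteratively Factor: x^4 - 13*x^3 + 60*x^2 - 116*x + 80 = (x - 2)*(x^3 - 11*x^2 + 38*x - 40) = (x - 4)*(x - 2)*(x^2 - 7*x + 10) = (x - 4)*(x - 2)^2*(x - 5)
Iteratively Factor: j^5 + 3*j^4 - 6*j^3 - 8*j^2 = (j - 2)*(j^4 + 5*j^3 + 4*j^2) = j*(j - 2)*(j^3 + 5*j^2 + 4*j) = j^2*(j - 2)*(j^2 + 5*j + 4) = j^2*(j - 2)*(j + 1)*(j + 4)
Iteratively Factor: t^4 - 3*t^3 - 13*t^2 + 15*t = (t)*(t^3 - 3*t^2 - 13*t + 15) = t*(t + 3)*(t^2 - 6*t + 5) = t*(t - 5)*(t + 3)*(t - 1)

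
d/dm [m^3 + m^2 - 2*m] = 3*m^2 + 2*m - 2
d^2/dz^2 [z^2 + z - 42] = 2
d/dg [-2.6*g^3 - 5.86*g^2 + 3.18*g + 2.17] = -7.8*g^2 - 11.72*g + 3.18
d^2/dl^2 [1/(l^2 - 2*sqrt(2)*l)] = 2*(-l*(l - 2*sqrt(2)) + 4*(l - sqrt(2))^2)/(l^3*(l - 2*sqrt(2))^3)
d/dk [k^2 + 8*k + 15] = 2*k + 8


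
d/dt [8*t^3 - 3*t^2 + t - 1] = 24*t^2 - 6*t + 1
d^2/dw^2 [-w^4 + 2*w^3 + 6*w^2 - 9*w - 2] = -12*w^2 + 12*w + 12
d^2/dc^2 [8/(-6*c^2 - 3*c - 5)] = 48*(12*c^2 + 6*c - 3*(4*c + 1)^2 + 10)/(6*c^2 + 3*c + 5)^3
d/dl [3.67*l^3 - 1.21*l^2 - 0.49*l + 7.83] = 11.01*l^2 - 2.42*l - 0.49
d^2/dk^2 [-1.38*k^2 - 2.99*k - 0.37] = -2.76000000000000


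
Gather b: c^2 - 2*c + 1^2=c^2 - 2*c + 1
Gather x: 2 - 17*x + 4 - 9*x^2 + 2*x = -9*x^2 - 15*x + 6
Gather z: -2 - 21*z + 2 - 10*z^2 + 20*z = -10*z^2 - z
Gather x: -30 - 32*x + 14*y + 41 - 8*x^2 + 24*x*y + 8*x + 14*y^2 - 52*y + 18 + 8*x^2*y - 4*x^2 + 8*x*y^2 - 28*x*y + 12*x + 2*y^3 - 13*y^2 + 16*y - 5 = x^2*(8*y - 12) + x*(8*y^2 - 4*y - 12) + 2*y^3 + y^2 - 22*y + 24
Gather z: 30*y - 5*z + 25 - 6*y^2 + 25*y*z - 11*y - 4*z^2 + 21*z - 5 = -6*y^2 + 19*y - 4*z^2 + z*(25*y + 16) + 20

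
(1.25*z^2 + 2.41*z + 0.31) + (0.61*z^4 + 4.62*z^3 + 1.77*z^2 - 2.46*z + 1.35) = 0.61*z^4 + 4.62*z^3 + 3.02*z^2 - 0.0499999999999998*z + 1.66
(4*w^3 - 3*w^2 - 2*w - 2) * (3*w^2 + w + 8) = 12*w^5 - 5*w^4 + 23*w^3 - 32*w^2 - 18*w - 16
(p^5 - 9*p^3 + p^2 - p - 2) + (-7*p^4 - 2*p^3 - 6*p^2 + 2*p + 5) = p^5 - 7*p^4 - 11*p^3 - 5*p^2 + p + 3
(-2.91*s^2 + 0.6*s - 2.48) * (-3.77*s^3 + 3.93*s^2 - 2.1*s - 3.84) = 10.9707*s^5 - 13.6983*s^4 + 17.8186*s^3 + 0.168000000000001*s^2 + 2.904*s + 9.5232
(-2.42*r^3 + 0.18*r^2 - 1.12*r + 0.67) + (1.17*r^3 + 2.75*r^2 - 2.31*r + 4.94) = -1.25*r^3 + 2.93*r^2 - 3.43*r + 5.61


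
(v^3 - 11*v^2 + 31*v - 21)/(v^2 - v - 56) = (-v^3 + 11*v^2 - 31*v + 21)/(-v^2 + v + 56)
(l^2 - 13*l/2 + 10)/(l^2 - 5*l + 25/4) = 2*(l - 4)/(2*l - 5)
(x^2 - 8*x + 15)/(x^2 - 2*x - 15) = (x - 3)/(x + 3)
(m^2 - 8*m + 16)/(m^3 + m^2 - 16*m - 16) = (m - 4)/(m^2 + 5*m + 4)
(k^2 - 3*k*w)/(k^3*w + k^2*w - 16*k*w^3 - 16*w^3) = k*(k - 3*w)/(w*(k^3 + k^2 - 16*k*w^2 - 16*w^2))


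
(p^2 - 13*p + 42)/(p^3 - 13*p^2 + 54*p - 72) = (p - 7)/(p^2 - 7*p + 12)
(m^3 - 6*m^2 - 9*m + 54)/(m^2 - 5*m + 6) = (m^2 - 3*m - 18)/(m - 2)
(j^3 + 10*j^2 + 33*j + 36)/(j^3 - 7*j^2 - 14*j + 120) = (j^2 + 6*j + 9)/(j^2 - 11*j + 30)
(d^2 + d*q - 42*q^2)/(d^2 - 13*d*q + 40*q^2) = (d^2 + d*q - 42*q^2)/(d^2 - 13*d*q + 40*q^2)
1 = 1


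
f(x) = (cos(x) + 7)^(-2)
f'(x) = 2*sin(x)/(cos(x) + 7)^3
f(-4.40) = 0.02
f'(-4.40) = 0.01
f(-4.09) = 0.02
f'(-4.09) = 0.01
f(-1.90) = 0.02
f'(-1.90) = -0.01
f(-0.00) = 0.02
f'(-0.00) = 0.00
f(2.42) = 0.03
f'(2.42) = 0.01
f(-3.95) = 0.03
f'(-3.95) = 0.01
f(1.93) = 0.02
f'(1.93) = 0.01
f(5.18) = 0.02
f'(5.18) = -0.00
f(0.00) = 0.02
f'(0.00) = 0.00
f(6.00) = 0.02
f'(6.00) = 0.00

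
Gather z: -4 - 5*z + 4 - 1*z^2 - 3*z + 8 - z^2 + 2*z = -2*z^2 - 6*z + 8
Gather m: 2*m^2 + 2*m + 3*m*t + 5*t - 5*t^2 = 2*m^2 + m*(3*t + 2) - 5*t^2 + 5*t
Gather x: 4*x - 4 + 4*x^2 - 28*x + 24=4*x^2 - 24*x + 20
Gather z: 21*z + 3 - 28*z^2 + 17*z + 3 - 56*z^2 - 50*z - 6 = -84*z^2 - 12*z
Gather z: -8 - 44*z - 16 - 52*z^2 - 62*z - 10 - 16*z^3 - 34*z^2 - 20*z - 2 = -16*z^3 - 86*z^2 - 126*z - 36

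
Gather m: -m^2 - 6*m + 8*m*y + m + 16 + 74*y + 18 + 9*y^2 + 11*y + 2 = -m^2 + m*(8*y - 5) + 9*y^2 + 85*y + 36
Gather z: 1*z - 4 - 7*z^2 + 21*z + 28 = -7*z^2 + 22*z + 24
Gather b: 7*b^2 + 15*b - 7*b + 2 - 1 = 7*b^2 + 8*b + 1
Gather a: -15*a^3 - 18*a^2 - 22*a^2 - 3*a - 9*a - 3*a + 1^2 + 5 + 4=-15*a^3 - 40*a^2 - 15*a + 10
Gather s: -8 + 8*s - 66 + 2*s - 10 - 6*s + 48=4*s - 36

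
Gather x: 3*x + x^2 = x^2 + 3*x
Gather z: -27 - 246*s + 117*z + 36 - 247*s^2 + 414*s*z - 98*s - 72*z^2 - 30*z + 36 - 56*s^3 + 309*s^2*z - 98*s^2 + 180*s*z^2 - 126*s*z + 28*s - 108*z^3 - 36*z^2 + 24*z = -56*s^3 - 345*s^2 - 316*s - 108*z^3 + z^2*(180*s - 108) + z*(309*s^2 + 288*s + 111) + 45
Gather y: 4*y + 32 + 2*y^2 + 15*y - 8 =2*y^2 + 19*y + 24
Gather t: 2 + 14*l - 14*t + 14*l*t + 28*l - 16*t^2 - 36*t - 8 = 42*l - 16*t^2 + t*(14*l - 50) - 6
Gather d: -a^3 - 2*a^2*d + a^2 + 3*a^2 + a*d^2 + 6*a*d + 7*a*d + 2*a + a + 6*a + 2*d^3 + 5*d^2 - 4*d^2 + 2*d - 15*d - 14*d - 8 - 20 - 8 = -a^3 + 4*a^2 + 9*a + 2*d^3 + d^2*(a + 1) + d*(-2*a^2 + 13*a - 27) - 36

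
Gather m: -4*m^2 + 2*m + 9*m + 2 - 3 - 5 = -4*m^2 + 11*m - 6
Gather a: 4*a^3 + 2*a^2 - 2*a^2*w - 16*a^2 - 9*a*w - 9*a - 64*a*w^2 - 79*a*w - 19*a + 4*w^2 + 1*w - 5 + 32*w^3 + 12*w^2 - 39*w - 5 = 4*a^3 + a^2*(-2*w - 14) + a*(-64*w^2 - 88*w - 28) + 32*w^3 + 16*w^2 - 38*w - 10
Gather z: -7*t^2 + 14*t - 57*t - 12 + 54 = -7*t^2 - 43*t + 42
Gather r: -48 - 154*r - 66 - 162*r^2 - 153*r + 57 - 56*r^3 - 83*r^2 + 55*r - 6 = -56*r^3 - 245*r^2 - 252*r - 63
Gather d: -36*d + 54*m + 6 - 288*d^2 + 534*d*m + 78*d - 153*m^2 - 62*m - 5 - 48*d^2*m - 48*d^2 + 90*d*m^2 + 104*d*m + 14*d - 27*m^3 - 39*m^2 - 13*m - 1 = d^2*(-48*m - 336) + d*(90*m^2 + 638*m + 56) - 27*m^3 - 192*m^2 - 21*m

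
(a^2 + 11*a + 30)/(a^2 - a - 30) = (a + 6)/(a - 6)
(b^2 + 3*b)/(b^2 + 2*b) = (b + 3)/(b + 2)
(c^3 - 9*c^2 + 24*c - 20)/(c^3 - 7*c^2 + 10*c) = (c - 2)/c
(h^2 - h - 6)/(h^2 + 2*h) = (h - 3)/h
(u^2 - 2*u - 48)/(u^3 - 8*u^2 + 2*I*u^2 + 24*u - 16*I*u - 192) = (u + 6)/(u^2 + 2*I*u + 24)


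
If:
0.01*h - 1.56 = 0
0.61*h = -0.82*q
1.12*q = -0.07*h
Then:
No Solution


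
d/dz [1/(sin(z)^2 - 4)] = -2*sin(z)*cos(z)/(sin(z)^2 - 4)^2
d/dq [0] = 0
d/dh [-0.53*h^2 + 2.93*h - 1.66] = 2.93 - 1.06*h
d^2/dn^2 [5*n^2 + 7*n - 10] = 10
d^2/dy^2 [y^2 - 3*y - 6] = 2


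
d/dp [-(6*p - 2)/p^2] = 2*(3*p - 2)/p^3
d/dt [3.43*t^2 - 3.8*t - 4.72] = 6.86*t - 3.8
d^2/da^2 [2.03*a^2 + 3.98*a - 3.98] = 4.06000000000000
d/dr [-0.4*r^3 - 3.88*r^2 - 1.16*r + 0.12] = -1.2*r^2 - 7.76*r - 1.16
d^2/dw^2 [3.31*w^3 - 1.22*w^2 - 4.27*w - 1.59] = 19.86*w - 2.44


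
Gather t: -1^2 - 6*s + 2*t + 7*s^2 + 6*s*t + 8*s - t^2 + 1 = 7*s^2 + 2*s - t^2 + t*(6*s + 2)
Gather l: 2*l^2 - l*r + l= 2*l^2 + l*(1 - r)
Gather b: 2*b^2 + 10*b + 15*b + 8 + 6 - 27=2*b^2 + 25*b - 13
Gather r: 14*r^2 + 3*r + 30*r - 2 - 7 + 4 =14*r^2 + 33*r - 5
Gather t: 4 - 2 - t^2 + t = -t^2 + t + 2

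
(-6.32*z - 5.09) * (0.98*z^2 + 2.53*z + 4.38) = -6.1936*z^3 - 20.9778*z^2 - 40.5593*z - 22.2942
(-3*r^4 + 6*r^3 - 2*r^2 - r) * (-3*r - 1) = 9*r^5 - 15*r^4 + 5*r^2 + r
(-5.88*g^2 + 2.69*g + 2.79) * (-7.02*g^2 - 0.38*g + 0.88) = 41.2776*g^4 - 16.6494*g^3 - 25.7824*g^2 + 1.307*g + 2.4552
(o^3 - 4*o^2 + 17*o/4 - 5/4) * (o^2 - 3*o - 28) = o^5 - 7*o^4 - 47*o^3/4 + 98*o^2 - 461*o/4 + 35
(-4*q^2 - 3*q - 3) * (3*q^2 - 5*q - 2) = -12*q^4 + 11*q^3 + 14*q^2 + 21*q + 6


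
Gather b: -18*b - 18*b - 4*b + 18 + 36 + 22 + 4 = 80 - 40*b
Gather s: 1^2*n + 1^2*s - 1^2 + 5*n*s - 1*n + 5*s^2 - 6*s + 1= 5*s^2 + s*(5*n - 5)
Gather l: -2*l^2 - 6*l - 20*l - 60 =-2*l^2 - 26*l - 60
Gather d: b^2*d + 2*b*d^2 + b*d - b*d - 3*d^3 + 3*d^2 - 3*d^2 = b^2*d + 2*b*d^2 - 3*d^3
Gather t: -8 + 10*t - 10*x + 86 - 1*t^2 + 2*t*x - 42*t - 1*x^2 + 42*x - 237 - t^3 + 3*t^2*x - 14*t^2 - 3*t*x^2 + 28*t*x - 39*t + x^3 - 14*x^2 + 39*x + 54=-t^3 + t^2*(3*x - 15) + t*(-3*x^2 + 30*x - 71) + x^3 - 15*x^2 + 71*x - 105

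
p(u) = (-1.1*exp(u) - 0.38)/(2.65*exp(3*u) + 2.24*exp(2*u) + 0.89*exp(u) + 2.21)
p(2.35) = -0.00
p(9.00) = 0.00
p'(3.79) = 0.00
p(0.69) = -0.08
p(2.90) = -0.00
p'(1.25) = 0.05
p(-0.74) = -0.26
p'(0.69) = 0.12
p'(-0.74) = 0.02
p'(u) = (-1.1*exp(u) - 0.38)*(-7.95*exp(3*u) - 4.48*exp(2*u) - 0.89*exp(u))/(2.65*exp(3*u) + 2.24*exp(2*u) + 0.89*exp(u) + 2.21)^2 - 1.1*exp(u)/(2.65*exp(3*u) + 2.24*exp(2*u) + 0.89*exp(u) + 2.21) = (5.83*exp(3*u) + 5.485*exp(2*u) + 1.7024*exp(u) - 2.0928)*exp(u)/(7.0225*exp(6*u) + 11.872*exp(5*u) + 9.7346*exp(4*u) + 15.7002*exp(3*u) + 10.6929*exp(2*u) + 3.9338*exp(u) + 4.8841)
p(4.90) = -0.00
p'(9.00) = 0.00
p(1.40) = -0.02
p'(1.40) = 0.04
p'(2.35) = 0.01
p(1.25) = -0.03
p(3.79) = -0.00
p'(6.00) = 0.00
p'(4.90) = 0.00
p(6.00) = 0.00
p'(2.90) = 0.00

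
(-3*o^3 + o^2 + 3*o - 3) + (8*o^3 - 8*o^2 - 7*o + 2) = 5*o^3 - 7*o^2 - 4*o - 1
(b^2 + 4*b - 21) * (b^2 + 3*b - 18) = b^4 + 7*b^3 - 27*b^2 - 135*b + 378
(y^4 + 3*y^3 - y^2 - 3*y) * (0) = 0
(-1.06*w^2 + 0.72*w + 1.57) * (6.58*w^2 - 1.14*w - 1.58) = -6.9748*w^4 + 5.946*w^3 + 11.1846*w^2 - 2.9274*w - 2.4806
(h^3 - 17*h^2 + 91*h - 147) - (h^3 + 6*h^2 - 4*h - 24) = -23*h^2 + 95*h - 123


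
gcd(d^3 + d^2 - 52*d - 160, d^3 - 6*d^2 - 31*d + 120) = d^2 - 3*d - 40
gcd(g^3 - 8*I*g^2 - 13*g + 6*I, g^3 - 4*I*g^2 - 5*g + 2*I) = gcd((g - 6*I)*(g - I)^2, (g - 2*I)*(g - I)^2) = g^2 - 2*I*g - 1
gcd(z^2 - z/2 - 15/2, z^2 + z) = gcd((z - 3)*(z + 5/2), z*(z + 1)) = 1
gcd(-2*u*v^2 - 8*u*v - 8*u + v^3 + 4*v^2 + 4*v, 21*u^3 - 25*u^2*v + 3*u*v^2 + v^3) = 1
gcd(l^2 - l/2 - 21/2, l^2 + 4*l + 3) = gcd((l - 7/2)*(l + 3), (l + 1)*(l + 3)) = l + 3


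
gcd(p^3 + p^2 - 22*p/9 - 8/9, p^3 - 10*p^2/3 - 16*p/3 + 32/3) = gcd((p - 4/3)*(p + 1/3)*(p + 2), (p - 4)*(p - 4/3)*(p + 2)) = p^2 + 2*p/3 - 8/3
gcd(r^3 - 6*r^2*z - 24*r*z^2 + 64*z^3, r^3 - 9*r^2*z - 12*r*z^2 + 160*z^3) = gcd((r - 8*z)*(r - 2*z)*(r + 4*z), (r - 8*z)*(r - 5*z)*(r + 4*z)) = -r^2 + 4*r*z + 32*z^2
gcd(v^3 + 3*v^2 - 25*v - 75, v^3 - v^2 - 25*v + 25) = v^2 - 25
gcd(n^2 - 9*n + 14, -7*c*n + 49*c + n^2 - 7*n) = n - 7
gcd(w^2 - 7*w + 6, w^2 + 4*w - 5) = w - 1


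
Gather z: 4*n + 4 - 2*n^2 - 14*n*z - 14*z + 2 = -2*n^2 + 4*n + z*(-14*n - 14) + 6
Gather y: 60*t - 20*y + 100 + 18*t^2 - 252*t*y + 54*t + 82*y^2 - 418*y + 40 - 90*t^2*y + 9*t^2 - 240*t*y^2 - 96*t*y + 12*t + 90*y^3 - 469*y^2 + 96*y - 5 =27*t^2 + 126*t + 90*y^3 + y^2*(-240*t - 387) + y*(-90*t^2 - 348*t - 342) + 135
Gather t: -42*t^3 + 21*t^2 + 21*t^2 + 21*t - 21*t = -42*t^3 + 42*t^2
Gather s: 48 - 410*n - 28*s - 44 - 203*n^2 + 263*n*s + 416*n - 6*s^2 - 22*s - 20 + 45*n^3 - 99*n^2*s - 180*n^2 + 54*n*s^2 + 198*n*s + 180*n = 45*n^3 - 383*n^2 + 186*n + s^2*(54*n - 6) + s*(-99*n^2 + 461*n - 50) - 16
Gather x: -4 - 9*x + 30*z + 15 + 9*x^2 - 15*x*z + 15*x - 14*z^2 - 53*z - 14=9*x^2 + x*(6 - 15*z) - 14*z^2 - 23*z - 3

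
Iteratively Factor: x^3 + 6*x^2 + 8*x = (x + 2)*(x^2 + 4*x) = (x + 2)*(x + 4)*(x)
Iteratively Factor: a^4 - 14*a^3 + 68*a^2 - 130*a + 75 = (a - 5)*(a^3 - 9*a^2 + 23*a - 15) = (a - 5)*(a - 3)*(a^2 - 6*a + 5) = (a - 5)*(a - 3)*(a - 1)*(a - 5)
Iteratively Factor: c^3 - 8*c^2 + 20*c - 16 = (c - 4)*(c^2 - 4*c + 4) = (c - 4)*(c - 2)*(c - 2)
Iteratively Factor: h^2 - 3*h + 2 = (h - 1)*(h - 2)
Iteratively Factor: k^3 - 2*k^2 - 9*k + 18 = (k - 3)*(k^2 + k - 6) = (k - 3)*(k - 2)*(k + 3)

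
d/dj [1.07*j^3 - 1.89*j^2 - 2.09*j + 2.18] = 3.21*j^2 - 3.78*j - 2.09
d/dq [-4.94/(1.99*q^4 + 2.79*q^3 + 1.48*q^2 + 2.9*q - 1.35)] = (39.3224*q^3 + 41.3478*q^2 + 14.6224*q + 14.326)/(1.99*q^4 + 2.79*q^3 + 1.48*q^2 + 2.9*q - 1.35)^2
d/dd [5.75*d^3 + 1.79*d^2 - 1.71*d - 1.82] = 17.25*d^2 + 3.58*d - 1.71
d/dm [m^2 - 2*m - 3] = 2*m - 2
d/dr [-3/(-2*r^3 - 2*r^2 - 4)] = 3*r*(-3*r - 2)/(2*(r^3 + r^2 + 2)^2)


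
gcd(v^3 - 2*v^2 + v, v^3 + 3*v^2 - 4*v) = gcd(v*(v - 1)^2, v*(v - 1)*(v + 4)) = v^2 - v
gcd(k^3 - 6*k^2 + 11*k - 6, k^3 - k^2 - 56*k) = 1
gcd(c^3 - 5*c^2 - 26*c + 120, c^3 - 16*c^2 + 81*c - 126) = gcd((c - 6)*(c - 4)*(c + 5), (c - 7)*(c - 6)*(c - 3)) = c - 6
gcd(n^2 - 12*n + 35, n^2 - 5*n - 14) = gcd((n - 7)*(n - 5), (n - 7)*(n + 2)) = n - 7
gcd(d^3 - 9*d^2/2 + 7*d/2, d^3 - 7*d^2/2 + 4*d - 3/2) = d - 1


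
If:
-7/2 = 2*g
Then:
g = -7/4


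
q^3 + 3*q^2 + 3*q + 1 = (q + 1)^3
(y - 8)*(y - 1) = y^2 - 9*y + 8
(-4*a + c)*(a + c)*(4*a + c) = -16*a^3 - 16*a^2*c + a*c^2 + c^3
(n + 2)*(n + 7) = n^2 + 9*n + 14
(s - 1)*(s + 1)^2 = s^3 + s^2 - s - 1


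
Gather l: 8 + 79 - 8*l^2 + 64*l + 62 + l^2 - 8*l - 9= -7*l^2 + 56*l + 140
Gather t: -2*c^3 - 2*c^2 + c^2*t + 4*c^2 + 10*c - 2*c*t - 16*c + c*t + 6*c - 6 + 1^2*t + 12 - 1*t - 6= -2*c^3 + 2*c^2 + t*(c^2 - c)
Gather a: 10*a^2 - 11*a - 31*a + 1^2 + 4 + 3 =10*a^2 - 42*a + 8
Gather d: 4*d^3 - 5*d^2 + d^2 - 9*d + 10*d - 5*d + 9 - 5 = 4*d^3 - 4*d^2 - 4*d + 4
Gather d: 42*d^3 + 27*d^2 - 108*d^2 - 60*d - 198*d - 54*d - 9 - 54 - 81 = 42*d^3 - 81*d^2 - 312*d - 144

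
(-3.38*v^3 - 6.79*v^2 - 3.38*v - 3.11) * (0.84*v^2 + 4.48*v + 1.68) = -2.8392*v^5 - 20.846*v^4 - 38.9368*v^3 - 29.162*v^2 - 19.6112*v - 5.2248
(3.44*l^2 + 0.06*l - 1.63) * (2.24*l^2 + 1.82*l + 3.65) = 7.7056*l^4 + 6.3952*l^3 + 9.014*l^2 - 2.7476*l - 5.9495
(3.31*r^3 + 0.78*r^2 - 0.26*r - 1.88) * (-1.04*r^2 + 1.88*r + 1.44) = -3.4424*r^5 + 5.4116*r^4 + 6.5032*r^3 + 2.5896*r^2 - 3.9088*r - 2.7072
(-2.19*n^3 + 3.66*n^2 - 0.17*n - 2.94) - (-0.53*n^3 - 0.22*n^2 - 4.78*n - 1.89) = -1.66*n^3 + 3.88*n^2 + 4.61*n - 1.05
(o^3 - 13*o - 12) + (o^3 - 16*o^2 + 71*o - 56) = 2*o^3 - 16*o^2 + 58*o - 68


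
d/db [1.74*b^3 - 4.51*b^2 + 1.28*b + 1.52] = 5.22*b^2 - 9.02*b + 1.28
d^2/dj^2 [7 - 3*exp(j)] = -3*exp(j)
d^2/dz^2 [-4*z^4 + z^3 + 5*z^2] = -48*z^2 + 6*z + 10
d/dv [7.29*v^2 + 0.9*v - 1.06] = 14.58*v + 0.9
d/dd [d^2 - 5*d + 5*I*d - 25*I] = 2*d - 5 + 5*I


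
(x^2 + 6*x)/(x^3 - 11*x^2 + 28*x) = (x + 6)/(x^2 - 11*x + 28)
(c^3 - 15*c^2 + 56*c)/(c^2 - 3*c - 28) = c*(c - 8)/(c + 4)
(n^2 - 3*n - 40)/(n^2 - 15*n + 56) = (n + 5)/(n - 7)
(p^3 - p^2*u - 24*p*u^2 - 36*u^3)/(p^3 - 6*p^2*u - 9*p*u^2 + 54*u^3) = (p + 2*u)/(p - 3*u)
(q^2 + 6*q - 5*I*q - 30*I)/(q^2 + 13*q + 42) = (q - 5*I)/(q + 7)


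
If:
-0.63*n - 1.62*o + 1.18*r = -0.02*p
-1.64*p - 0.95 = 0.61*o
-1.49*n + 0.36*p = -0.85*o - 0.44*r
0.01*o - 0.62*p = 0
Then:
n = -1.74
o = -1.49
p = -0.02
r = -2.98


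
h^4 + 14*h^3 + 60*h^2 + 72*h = h*(h + 2)*(h + 6)^2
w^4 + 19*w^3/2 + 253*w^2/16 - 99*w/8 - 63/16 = (w - 3/4)*(w + 1/4)*(w + 3)*(w + 7)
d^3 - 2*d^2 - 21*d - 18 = (d - 6)*(d + 1)*(d + 3)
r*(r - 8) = r^2 - 8*r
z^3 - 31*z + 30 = (z - 5)*(z - 1)*(z + 6)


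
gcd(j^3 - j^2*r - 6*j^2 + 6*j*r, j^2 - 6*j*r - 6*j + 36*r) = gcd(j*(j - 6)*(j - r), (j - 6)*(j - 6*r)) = j - 6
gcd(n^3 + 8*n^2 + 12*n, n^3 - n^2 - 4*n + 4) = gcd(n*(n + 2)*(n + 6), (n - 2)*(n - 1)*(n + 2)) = n + 2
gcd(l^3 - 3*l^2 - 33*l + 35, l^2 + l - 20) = l + 5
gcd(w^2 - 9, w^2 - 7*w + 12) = w - 3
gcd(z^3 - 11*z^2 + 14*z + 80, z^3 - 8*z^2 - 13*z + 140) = z - 5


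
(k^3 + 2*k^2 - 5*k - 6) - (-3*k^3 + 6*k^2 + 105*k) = 4*k^3 - 4*k^2 - 110*k - 6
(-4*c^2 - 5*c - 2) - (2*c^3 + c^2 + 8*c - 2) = -2*c^3 - 5*c^2 - 13*c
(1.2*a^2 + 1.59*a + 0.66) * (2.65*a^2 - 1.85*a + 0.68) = 3.18*a^4 + 1.9935*a^3 - 0.3765*a^2 - 0.1398*a + 0.4488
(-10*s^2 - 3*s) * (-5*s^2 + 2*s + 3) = 50*s^4 - 5*s^3 - 36*s^2 - 9*s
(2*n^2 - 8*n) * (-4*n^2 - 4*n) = -8*n^4 + 24*n^3 + 32*n^2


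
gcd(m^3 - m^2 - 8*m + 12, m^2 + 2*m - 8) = m - 2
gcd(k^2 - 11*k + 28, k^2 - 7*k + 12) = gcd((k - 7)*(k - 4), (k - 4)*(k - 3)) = k - 4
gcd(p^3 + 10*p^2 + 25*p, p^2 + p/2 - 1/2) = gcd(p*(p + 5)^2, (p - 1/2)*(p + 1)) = 1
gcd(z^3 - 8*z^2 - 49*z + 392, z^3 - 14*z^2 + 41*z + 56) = z^2 - 15*z + 56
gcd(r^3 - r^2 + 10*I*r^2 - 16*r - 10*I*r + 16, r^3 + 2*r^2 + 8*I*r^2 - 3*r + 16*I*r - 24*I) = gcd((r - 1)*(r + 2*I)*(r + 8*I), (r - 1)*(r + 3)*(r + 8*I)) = r^2 + r*(-1 + 8*I) - 8*I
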